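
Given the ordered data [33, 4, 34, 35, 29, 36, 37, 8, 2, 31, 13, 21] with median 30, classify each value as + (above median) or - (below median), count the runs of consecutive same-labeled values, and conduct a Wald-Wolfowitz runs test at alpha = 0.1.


Step 1: Compute median = 30; label A = above, B = below.
Labels in order: ABAABAABBABB  (n_A = 6, n_B = 6)
Step 2: Count runs R = 8.
Step 3: Under H0 (random ordering), E[R] = 2*n_A*n_B/(n_A+n_B) + 1 = 2*6*6/12 + 1 = 7.0000.
        Var[R] = 2*n_A*n_B*(2*n_A*n_B - n_A - n_B) / ((n_A+n_B)^2 * (n_A+n_B-1)) = 4320/1584 = 2.7273.
        SD[R] = 1.6514.
Step 4: Continuity-corrected z = (R - 0.5 - E[R]) / SD[R] = (8 - 0.5 - 7.0000) / 1.6514 = 0.3028.
Step 5: Two-sided p-value via normal approximation = 2*(1 - Phi(|z|)) = 0.762069.
Step 6: alpha = 0.1. fail to reject H0.

R = 8, z = 0.3028, p = 0.762069, fail to reject H0.


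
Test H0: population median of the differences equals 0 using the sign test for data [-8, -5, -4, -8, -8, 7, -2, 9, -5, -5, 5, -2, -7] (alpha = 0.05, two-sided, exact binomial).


Step 1: Discard zero differences. Original n = 13; n_eff = number of nonzero differences = 13.
Nonzero differences (with sign): -8, -5, -4, -8, -8, +7, -2, +9, -5, -5, +5, -2, -7
Step 2: Count signs: positive = 3, negative = 10.
Step 3: Under H0: P(positive) = 0.5, so the number of positives S ~ Bin(13, 0.5).
Step 4: Two-sided exact p-value = sum of Bin(13,0.5) probabilities at or below the observed probability = 0.092285.
Step 5: alpha = 0.05. fail to reject H0.

n_eff = 13, pos = 3, neg = 10, p = 0.092285, fail to reject H0.


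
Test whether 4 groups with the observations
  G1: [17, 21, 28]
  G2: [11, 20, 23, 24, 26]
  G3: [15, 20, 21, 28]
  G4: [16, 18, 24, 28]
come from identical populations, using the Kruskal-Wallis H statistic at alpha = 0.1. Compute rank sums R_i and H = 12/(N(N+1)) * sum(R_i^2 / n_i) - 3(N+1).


Step 1: Combine all N = 16 observations and assign midranks.
sorted (value, group, rank): (11,G2,1), (15,G3,2), (16,G4,3), (17,G1,4), (18,G4,5), (20,G2,6.5), (20,G3,6.5), (21,G1,8.5), (21,G3,8.5), (23,G2,10), (24,G2,11.5), (24,G4,11.5), (26,G2,13), (28,G1,15), (28,G3,15), (28,G4,15)
Step 2: Sum ranks within each group.
R_1 = 27.5 (n_1 = 3)
R_2 = 42 (n_2 = 5)
R_3 = 32 (n_3 = 4)
R_4 = 34.5 (n_4 = 4)
Step 3: H = 12/(N(N+1)) * sum(R_i^2/n_i) - 3(N+1)
     = 12/(16*17) * (27.5^2/3 + 42^2/5 + 32^2/4 + 34.5^2/4) - 3*17
     = 0.044118 * 1158.45 - 51
     = 0.107904.
Step 4: Ties present; correction factor C = 1 - 42/(16^3 - 16) = 0.989706. Corrected H = 0.107904 / 0.989706 = 0.109027.
Step 5: Under H0, H ~ chi^2(3); p-value = 0.990733.
Step 6: alpha = 0.1. fail to reject H0.

H = 0.1090, df = 3, p = 0.990733, fail to reject H0.


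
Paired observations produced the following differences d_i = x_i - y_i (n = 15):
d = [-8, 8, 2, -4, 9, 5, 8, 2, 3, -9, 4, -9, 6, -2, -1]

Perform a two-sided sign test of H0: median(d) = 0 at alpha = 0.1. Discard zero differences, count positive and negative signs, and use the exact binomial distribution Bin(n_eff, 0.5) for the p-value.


Step 1: Discard zero differences. Original n = 15; n_eff = number of nonzero differences = 15.
Nonzero differences (with sign): -8, +8, +2, -4, +9, +5, +8, +2, +3, -9, +4, -9, +6, -2, -1
Step 2: Count signs: positive = 9, negative = 6.
Step 3: Under H0: P(positive) = 0.5, so the number of positives S ~ Bin(15, 0.5).
Step 4: Two-sided exact p-value = sum of Bin(15,0.5) probabilities at or below the observed probability = 0.607239.
Step 5: alpha = 0.1. fail to reject H0.

n_eff = 15, pos = 9, neg = 6, p = 0.607239, fail to reject H0.


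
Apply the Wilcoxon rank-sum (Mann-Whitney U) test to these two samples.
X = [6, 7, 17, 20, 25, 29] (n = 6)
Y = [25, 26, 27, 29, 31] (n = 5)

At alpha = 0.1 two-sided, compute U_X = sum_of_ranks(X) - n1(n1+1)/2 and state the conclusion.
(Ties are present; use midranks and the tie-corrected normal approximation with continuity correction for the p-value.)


Step 1: Combine and sort all 11 observations; assign midranks.
sorted (value, group): (6,X), (7,X), (17,X), (20,X), (25,X), (25,Y), (26,Y), (27,Y), (29,X), (29,Y), (31,Y)
ranks: 6->1, 7->2, 17->3, 20->4, 25->5.5, 25->5.5, 26->7, 27->8, 29->9.5, 29->9.5, 31->11
Step 2: Rank sum for X: R1 = 1 + 2 + 3 + 4 + 5.5 + 9.5 = 25.
Step 3: U_X = R1 - n1(n1+1)/2 = 25 - 6*7/2 = 25 - 21 = 4.
       U_Y = n1*n2 - U_X = 30 - 4 = 26.
Step 4: Ties are present, so use the tie-corrected normal approximation (with continuity correction) for the p-value.
Step 5: p-value = 0.054129; compare to alpha = 0.1. reject H0.

U_X = 4, p = 0.054129, reject H0 at alpha = 0.1.


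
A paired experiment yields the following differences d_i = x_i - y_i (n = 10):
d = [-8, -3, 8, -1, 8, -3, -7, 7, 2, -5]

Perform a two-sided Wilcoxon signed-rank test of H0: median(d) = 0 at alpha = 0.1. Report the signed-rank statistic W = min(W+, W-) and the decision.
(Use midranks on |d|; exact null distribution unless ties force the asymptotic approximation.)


Step 1: Drop any zero differences (none here) and take |d_i|.
|d| = [8, 3, 8, 1, 8, 3, 7, 7, 2, 5]
Step 2: Midrank |d_i| (ties get averaged ranks).
ranks: |8|->9, |3|->3.5, |8|->9, |1|->1, |8|->9, |3|->3.5, |7|->6.5, |7|->6.5, |2|->2, |5|->5
Step 3: Attach original signs; sum ranks with positive sign and with negative sign.
W+ = 9 + 9 + 6.5 + 2 = 26.5
W- = 9 + 3.5 + 1 + 3.5 + 6.5 + 5 = 28.5
(Check: W+ + W- = 55 should equal n(n+1)/2 = 55.)
Step 4: Test statistic W = min(W+, W-) = 26.5.
Step 5: Ties in |d|, so use the tie-corrected normal approximation.
        E[W] = n(n+1)/4 = 10*11/4 = 27.5.
        Tie groups: |d|=3 (t=2), |d|=7 (t=2), |d|=8 (t=3); sum(t^3 - t) = 36.
        Var[W] = n(n+1)(2n+1)/24 - sum(t^3-t)/48 = 2310/24 - 36/48 = 95.5.
        z = (W - E[W]) / sqrt(Var[W]) = (26.5 - 27.5) / 9.7724 = -0.1023.
        Two-sided p = 2*Phi(z) = 0.918496.
Step 6: alpha = 0.1. fail to reject H0.

W+ = 26.5, W- = 28.5, W = min = 26.5, p = 0.918496, fail to reject H0.


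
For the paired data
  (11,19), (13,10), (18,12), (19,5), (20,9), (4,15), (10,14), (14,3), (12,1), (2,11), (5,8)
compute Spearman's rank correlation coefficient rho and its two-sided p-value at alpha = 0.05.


Step 1: Rank x and y separately (midranks; no ties here).
rank(x): 11->5, 13->7, 18->9, 19->10, 20->11, 4->2, 10->4, 14->8, 12->6, 2->1, 5->3
rank(y): 19->11, 10->6, 12->8, 5->3, 9->5, 15->10, 14->9, 3->2, 1->1, 11->7, 8->4
Step 2: d_i = R_x(i) - R_y(i); compute d_i^2.
  (5-11)^2=36, (7-6)^2=1, (9-8)^2=1, (10-3)^2=49, (11-5)^2=36, (2-10)^2=64, (4-9)^2=25, (8-2)^2=36, (6-1)^2=25, (1-7)^2=36, (3-4)^2=1
sum(d^2) = 310.
Step 3: rho = 1 - 6*310 / (11*(11^2 - 1)) = 1 - 1860/1320 = -0.409091.
Step 4: Under H0, t = rho * sqrt((n-2)/(1-rho^2)) = -1.3450 ~ t(9).
Step 5: Two-sided p-value from the t-distribution with 9 df = 0.211545.
Step 6: alpha = 0.05. fail to reject H0.

rho = -0.4091, p = 0.211545, fail to reject H0 at alpha = 0.05.


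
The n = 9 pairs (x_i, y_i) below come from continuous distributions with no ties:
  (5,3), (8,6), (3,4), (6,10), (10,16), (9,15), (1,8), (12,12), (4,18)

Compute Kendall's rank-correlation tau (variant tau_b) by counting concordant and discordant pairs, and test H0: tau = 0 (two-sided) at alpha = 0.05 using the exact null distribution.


Step 1: Enumerate the 36 unordered pairs (i,j) with i<j and classify each by sign(x_j-x_i) * sign(y_j-y_i).
  (1,2):dx=+3,dy=+3->C; (1,3):dx=-2,dy=+1->D; (1,4):dx=+1,dy=+7->C; (1,5):dx=+5,dy=+13->C
  (1,6):dx=+4,dy=+12->C; (1,7):dx=-4,dy=+5->D; (1,8):dx=+7,dy=+9->C; (1,9):dx=-1,dy=+15->D
  (2,3):dx=-5,dy=-2->C; (2,4):dx=-2,dy=+4->D; (2,5):dx=+2,dy=+10->C; (2,6):dx=+1,dy=+9->C
  (2,7):dx=-7,dy=+2->D; (2,8):dx=+4,dy=+6->C; (2,9):dx=-4,dy=+12->D; (3,4):dx=+3,dy=+6->C
  (3,5):dx=+7,dy=+12->C; (3,6):dx=+6,dy=+11->C; (3,7):dx=-2,dy=+4->D; (3,8):dx=+9,dy=+8->C
  (3,9):dx=+1,dy=+14->C; (4,5):dx=+4,dy=+6->C; (4,6):dx=+3,dy=+5->C; (4,7):dx=-5,dy=-2->C
  (4,8):dx=+6,dy=+2->C; (4,9):dx=-2,dy=+8->D; (5,6):dx=-1,dy=-1->C; (5,7):dx=-9,dy=-8->C
  (5,8):dx=+2,dy=-4->D; (5,9):dx=-6,dy=+2->D; (6,7):dx=-8,dy=-7->C; (6,8):dx=+3,dy=-3->D
  (6,9):dx=-5,dy=+3->D; (7,8):dx=+11,dy=+4->C; (7,9):dx=+3,dy=+10->C; (8,9):dx=-8,dy=+6->D
Step 2: C = 23, D = 13, total pairs = 36.
Step 3: tau = (C - D)/(n(n-1)/2) = (23 - 13)/36 = 0.277778.
Step 4: Exact two-sided p-value (enumerate n! = 362880 permutations of y under H0): p = 0.358488.
Step 5: alpha = 0.05. fail to reject H0.

tau_b = 0.2778 (C=23, D=13), p = 0.358488, fail to reject H0.


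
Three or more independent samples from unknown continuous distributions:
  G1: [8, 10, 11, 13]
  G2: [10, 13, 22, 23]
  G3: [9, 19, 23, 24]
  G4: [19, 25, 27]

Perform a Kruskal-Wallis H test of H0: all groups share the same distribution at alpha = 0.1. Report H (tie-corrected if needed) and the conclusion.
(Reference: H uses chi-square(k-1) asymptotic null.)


Step 1: Combine all N = 15 observations and assign midranks.
sorted (value, group, rank): (8,G1,1), (9,G3,2), (10,G1,3.5), (10,G2,3.5), (11,G1,5), (13,G1,6.5), (13,G2,6.5), (19,G3,8.5), (19,G4,8.5), (22,G2,10), (23,G2,11.5), (23,G3,11.5), (24,G3,13), (25,G4,14), (27,G4,15)
Step 2: Sum ranks within each group.
R_1 = 16 (n_1 = 4)
R_2 = 31.5 (n_2 = 4)
R_3 = 35 (n_3 = 4)
R_4 = 37.5 (n_4 = 3)
Step 3: H = 12/(N(N+1)) * sum(R_i^2/n_i) - 3(N+1)
     = 12/(15*16) * (16^2/4 + 31.5^2/4 + 35^2/4 + 37.5^2/3) - 3*16
     = 0.050000 * 1087.06 - 48
     = 6.353125.
Step 4: Ties present; correction factor C = 1 - 24/(15^3 - 15) = 0.992857. Corrected H = 6.353125 / 0.992857 = 6.398831.
Step 5: Under H0, H ~ chi^2(3); p-value = 0.093739.
Step 6: alpha = 0.1. reject H0.

H = 6.3988, df = 3, p = 0.093739, reject H0.


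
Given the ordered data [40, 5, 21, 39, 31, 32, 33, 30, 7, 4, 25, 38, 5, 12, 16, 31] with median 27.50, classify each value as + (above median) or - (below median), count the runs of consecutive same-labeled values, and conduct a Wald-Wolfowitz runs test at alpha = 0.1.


Step 1: Compute median = 27.50; label A = above, B = below.
Labels in order: ABBAAAAABBBABBBA  (n_A = 8, n_B = 8)
Step 2: Count runs R = 7.
Step 3: Under H0 (random ordering), E[R] = 2*n_A*n_B/(n_A+n_B) + 1 = 2*8*8/16 + 1 = 9.0000.
        Var[R] = 2*n_A*n_B*(2*n_A*n_B - n_A - n_B) / ((n_A+n_B)^2 * (n_A+n_B-1)) = 14336/3840 = 3.7333.
        SD[R] = 1.9322.
Step 4: Continuity-corrected z = (R + 0.5 - E[R]) / SD[R] = (7 + 0.5 - 9.0000) / 1.9322 = -0.7763.
Step 5: Two-sided p-value via normal approximation = 2*(1 - Phi(|z|)) = 0.437558.
Step 6: alpha = 0.1. fail to reject H0.

R = 7, z = -0.7763, p = 0.437558, fail to reject H0.


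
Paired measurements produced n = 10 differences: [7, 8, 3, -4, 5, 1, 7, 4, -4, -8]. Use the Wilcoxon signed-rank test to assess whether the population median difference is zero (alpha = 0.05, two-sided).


Step 1: Drop any zero differences (none here) and take |d_i|.
|d| = [7, 8, 3, 4, 5, 1, 7, 4, 4, 8]
Step 2: Midrank |d_i| (ties get averaged ranks).
ranks: |7|->7.5, |8|->9.5, |3|->2, |4|->4, |5|->6, |1|->1, |7|->7.5, |4|->4, |4|->4, |8|->9.5
Step 3: Attach original signs; sum ranks with positive sign and with negative sign.
W+ = 7.5 + 9.5 + 2 + 6 + 1 + 7.5 + 4 = 37.5
W- = 4 + 4 + 9.5 = 17.5
(Check: W+ + W- = 55 should equal n(n+1)/2 = 55.)
Step 4: Test statistic W = min(W+, W-) = 17.5.
Step 5: Ties in |d|, so use the tie-corrected normal approximation.
        E[W] = n(n+1)/4 = 10*11/4 = 27.5.
        Tie groups: |d|=4 (t=3), |d|=7 (t=2), |d|=8 (t=2); sum(t^3 - t) = 36.
        Var[W] = n(n+1)(2n+1)/24 - sum(t^3-t)/48 = 2310/24 - 36/48 = 95.5.
        z = (W - E[W]) / sqrt(Var[W]) = (17.5 - 27.5) / 9.7724 = -1.0233.
        Two-sided p = 2*Phi(z) = 0.306171.
Step 6: alpha = 0.05. fail to reject H0.

W+ = 37.5, W- = 17.5, W = min = 17.5, p = 0.306171, fail to reject H0.


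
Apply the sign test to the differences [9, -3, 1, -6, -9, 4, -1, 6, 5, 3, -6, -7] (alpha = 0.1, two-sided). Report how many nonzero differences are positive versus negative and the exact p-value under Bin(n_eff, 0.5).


Step 1: Discard zero differences. Original n = 12; n_eff = number of nonzero differences = 12.
Nonzero differences (with sign): +9, -3, +1, -6, -9, +4, -1, +6, +5, +3, -6, -7
Step 2: Count signs: positive = 6, negative = 6.
Step 3: Under H0: P(positive) = 0.5, so the number of positives S ~ Bin(12, 0.5).
Step 4: Two-sided exact p-value = sum of Bin(12,0.5) probabilities at or below the observed probability = 1.000000.
Step 5: alpha = 0.1. fail to reject H0.

n_eff = 12, pos = 6, neg = 6, p = 1.000000, fail to reject H0.


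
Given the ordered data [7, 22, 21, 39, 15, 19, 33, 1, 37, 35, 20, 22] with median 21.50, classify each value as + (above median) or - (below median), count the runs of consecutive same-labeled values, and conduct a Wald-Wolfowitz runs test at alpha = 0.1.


Step 1: Compute median = 21.50; label A = above, B = below.
Labels in order: BABABBABAABA  (n_A = 6, n_B = 6)
Step 2: Count runs R = 10.
Step 3: Under H0 (random ordering), E[R] = 2*n_A*n_B/(n_A+n_B) + 1 = 2*6*6/12 + 1 = 7.0000.
        Var[R] = 2*n_A*n_B*(2*n_A*n_B - n_A - n_B) / ((n_A+n_B)^2 * (n_A+n_B-1)) = 4320/1584 = 2.7273.
        SD[R] = 1.6514.
Step 4: Continuity-corrected z = (R - 0.5 - E[R]) / SD[R] = (10 - 0.5 - 7.0000) / 1.6514 = 1.5138.
Step 5: Two-sided p-value via normal approximation = 2*(1 - Phi(|z|)) = 0.130070.
Step 6: alpha = 0.1. fail to reject H0.

R = 10, z = 1.5138, p = 0.130070, fail to reject H0.


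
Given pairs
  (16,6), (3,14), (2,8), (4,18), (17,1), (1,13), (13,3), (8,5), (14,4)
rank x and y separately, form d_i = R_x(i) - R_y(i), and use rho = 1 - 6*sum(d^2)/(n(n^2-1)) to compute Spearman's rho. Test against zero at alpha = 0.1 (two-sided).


Step 1: Rank x and y separately (midranks; no ties here).
rank(x): 16->8, 3->3, 2->2, 4->4, 17->9, 1->1, 13->6, 8->5, 14->7
rank(y): 6->5, 14->8, 8->6, 18->9, 1->1, 13->7, 3->2, 5->4, 4->3
Step 2: d_i = R_x(i) - R_y(i); compute d_i^2.
  (8-5)^2=9, (3-8)^2=25, (2-6)^2=16, (4-9)^2=25, (9-1)^2=64, (1-7)^2=36, (6-2)^2=16, (5-4)^2=1, (7-3)^2=16
sum(d^2) = 208.
Step 3: rho = 1 - 6*208 / (9*(9^2 - 1)) = 1 - 1248/720 = -0.733333.
Step 4: Under H0, t = rho * sqrt((n-2)/(1-rho^2)) = -2.8538 ~ t(7).
Step 5: Two-sided p-value from the t-distribution with 7 df = 0.024554.
Step 6: alpha = 0.1. reject H0.

rho = -0.7333, p = 0.024554, reject H0 at alpha = 0.1.


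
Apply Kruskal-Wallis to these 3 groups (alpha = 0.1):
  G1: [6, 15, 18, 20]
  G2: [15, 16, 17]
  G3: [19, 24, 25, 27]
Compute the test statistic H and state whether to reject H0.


Step 1: Combine all N = 11 observations and assign midranks.
sorted (value, group, rank): (6,G1,1), (15,G1,2.5), (15,G2,2.5), (16,G2,4), (17,G2,5), (18,G1,6), (19,G3,7), (20,G1,8), (24,G3,9), (25,G3,10), (27,G3,11)
Step 2: Sum ranks within each group.
R_1 = 17.5 (n_1 = 4)
R_2 = 11.5 (n_2 = 3)
R_3 = 37 (n_3 = 4)
Step 3: H = 12/(N(N+1)) * sum(R_i^2/n_i) - 3(N+1)
     = 12/(11*12) * (17.5^2/4 + 11.5^2/3 + 37^2/4) - 3*12
     = 0.090909 * 462.896 - 36
     = 6.081439.
Step 4: Ties present; correction factor C = 1 - 6/(11^3 - 11) = 0.995455. Corrected H = 6.081439 / 0.995455 = 6.109209.
Step 5: Under H0, H ~ chi^2(2); p-value = 0.047141.
Step 6: alpha = 0.1. reject H0.

H = 6.1092, df = 2, p = 0.047141, reject H0.


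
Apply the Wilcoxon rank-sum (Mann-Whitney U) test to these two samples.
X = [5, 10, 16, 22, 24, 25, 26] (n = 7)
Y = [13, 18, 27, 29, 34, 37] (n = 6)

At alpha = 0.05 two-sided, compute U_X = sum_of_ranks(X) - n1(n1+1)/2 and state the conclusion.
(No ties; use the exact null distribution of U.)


Step 1: Combine and sort all 13 observations; assign midranks.
sorted (value, group): (5,X), (10,X), (13,Y), (16,X), (18,Y), (22,X), (24,X), (25,X), (26,X), (27,Y), (29,Y), (34,Y), (37,Y)
ranks: 5->1, 10->2, 13->3, 16->4, 18->5, 22->6, 24->7, 25->8, 26->9, 27->10, 29->11, 34->12, 37->13
Step 2: Rank sum for X: R1 = 1 + 2 + 4 + 6 + 7 + 8 + 9 = 37.
Step 3: U_X = R1 - n1(n1+1)/2 = 37 - 7*8/2 = 37 - 28 = 9.
       U_Y = n1*n2 - U_X = 42 - 9 = 33.
Step 4: No ties, so the exact null distribution of U (based on enumerating the C(13,7) = 1716 equally likely rank assignments) gives the two-sided p-value.
Step 5: p-value = 0.101399; compare to alpha = 0.05. fail to reject H0.

U_X = 9, p = 0.101399, fail to reject H0 at alpha = 0.05.


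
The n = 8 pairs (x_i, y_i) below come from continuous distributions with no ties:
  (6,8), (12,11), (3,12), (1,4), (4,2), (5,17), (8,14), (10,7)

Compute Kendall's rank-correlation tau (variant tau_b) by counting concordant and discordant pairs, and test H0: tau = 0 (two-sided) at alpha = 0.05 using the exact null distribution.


Step 1: Enumerate the 28 unordered pairs (i,j) with i<j and classify each by sign(x_j-x_i) * sign(y_j-y_i).
  (1,2):dx=+6,dy=+3->C; (1,3):dx=-3,dy=+4->D; (1,4):dx=-5,dy=-4->C; (1,5):dx=-2,dy=-6->C
  (1,6):dx=-1,dy=+9->D; (1,7):dx=+2,dy=+6->C; (1,8):dx=+4,dy=-1->D; (2,3):dx=-9,dy=+1->D
  (2,4):dx=-11,dy=-7->C; (2,5):dx=-8,dy=-9->C; (2,6):dx=-7,dy=+6->D; (2,7):dx=-4,dy=+3->D
  (2,8):dx=-2,dy=-4->C; (3,4):dx=-2,dy=-8->C; (3,5):dx=+1,dy=-10->D; (3,6):dx=+2,dy=+5->C
  (3,7):dx=+5,dy=+2->C; (3,8):dx=+7,dy=-5->D; (4,5):dx=+3,dy=-2->D; (4,6):dx=+4,dy=+13->C
  (4,7):dx=+7,dy=+10->C; (4,8):dx=+9,dy=+3->C; (5,6):dx=+1,dy=+15->C; (5,7):dx=+4,dy=+12->C
  (5,8):dx=+6,dy=+5->C; (6,7):dx=+3,dy=-3->D; (6,8):dx=+5,dy=-10->D; (7,8):dx=+2,dy=-7->D
Step 2: C = 16, D = 12, total pairs = 28.
Step 3: tau = (C - D)/(n(n-1)/2) = (16 - 12)/28 = 0.142857.
Step 4: Exact two-sided p-value (enumerate n! = 40320 permutations of y under H0): p = 0.719544.
Step 5: alpha = 0.05. fail to reject H0.

tau_b = 0.1429 (C=16, D=12), p = 0.719544, fail to reject H0.


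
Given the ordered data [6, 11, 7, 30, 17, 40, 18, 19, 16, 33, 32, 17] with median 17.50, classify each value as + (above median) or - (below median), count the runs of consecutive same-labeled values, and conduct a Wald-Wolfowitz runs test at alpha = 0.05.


Step 1: Compute median = 17.50; label A = above, B = below.
Labels in order: BBBABAAABAAB  (n_A = 6, n_B = 6)
Step 2: Count runs R = 7.
Step 3: Under H0 (random ordering), E[R] = 2*n_A*n_B/(n_A+n_B) + 1 = 2*6*6/12 + 1 = 7.0000.
        Var[R] = 2*n_A*n_B*(2*n_A*n_B - n_A - n_B) / ((n_A+n_B)^2 * (n_A+n_B-1)) = 4320/1584 = 2.7273.
        SD[R] = 1.6514.
Step 4: R = E[R], so z = 0 with no continuity correction.
Step 5: Two-sided p-value via normal approximation = 2*(1 - Phi(|z|)) = 1.000000.
Step 6: alpha = 0.05. fail to reject H0.

R = 7, z = 0.0000, p = 1.000000, fail to reject H0.


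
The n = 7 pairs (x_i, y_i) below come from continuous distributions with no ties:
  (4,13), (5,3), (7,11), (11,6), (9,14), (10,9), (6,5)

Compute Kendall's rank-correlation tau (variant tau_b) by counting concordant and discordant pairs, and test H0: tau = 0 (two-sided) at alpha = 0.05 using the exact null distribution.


Step 1: Enumerate the 21 unordered pairs (i,j) with i<j and classify each by sign(x_j-x_i) * sign(y_j-y_i).
  (1,2):dx=+1,dy=-10->D; (1,3):dx=+3,dy=-2->D; (1,4):dx=+7,dy=-7->D; (1,5):dx=+5,dy=+1->C
  (1,6):dx=+6,dy=-4->D; (1,7):dx=+2,dy=-8->D; (2,3):dx=+2,dy=+8->C; (2,4):dx=+6,dy=+3->C
  (2,5):dx=+4,dy=+11->C; (2,6):dx=+5,dy=+6->C; (2,7):dx=+1,dy=+2->C; (3,4):dx=+4,dy=-5->D
  (3,5):dx=+2,dy=+3->C; (3,6):dx=+3,dy=-2->D; (3,7):dx=-1,dy=-6->C; (4,5):dx=-2,dy=+8->D
  (4,6):dx=-1,dy=+3->D; (4,7):dx=-5,dy=-1->C; (5,6):dx=+1,dy=-5->D; (5,7):dx=-3,dy=-9->C
  (6,7):dx=-4,dy=-4->C
Step 2: C = 11, D = 10, total pairs = 21.
Step 3: tau = (C - D)/(n(n-1)/2) = (11 - 10)/21 = 0.047619.
Step 4: Exact two-sided p-value (enumerate n! = 5040 permutations of y under H0): p = 1.000000.
Step 5: alpha = 0.05. fail to reject H0.

tau_b = 0.0476 (C=11, D=10), p = 1.000000, fail to reject H0.


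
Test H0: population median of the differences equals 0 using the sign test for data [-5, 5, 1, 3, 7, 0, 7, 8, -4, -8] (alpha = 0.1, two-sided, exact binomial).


Step 1: Discard zero differences. Original n = 10; n_eff = number of nonzero differences = 9.
Nonzero differences (with sign): -5, +5, +1, +3, +7, +7, +8, -4, -8
Step 2: Count signs: positive = 6, negative = 3.
Step 3: Under H0: P(positive) = 0.5, so the number of positives S ~ Bin(9, 0.5).
Step 4: Two-sided exact p-value = sum of Bin(9,0.5) probabilities at or below the observed probability = 0.507812.
Step 5: alpha = 0.1. fail to reject H0.

n_eff = 9, pos = 6, neg = 3, p = 0.507812, fail to reject H0.


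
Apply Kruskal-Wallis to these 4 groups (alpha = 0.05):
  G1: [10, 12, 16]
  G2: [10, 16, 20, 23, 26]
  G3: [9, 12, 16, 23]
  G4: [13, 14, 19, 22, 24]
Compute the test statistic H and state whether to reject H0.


Step 1: Combine all N = 17 observations and assign midranks.
sorted (value, group, rank): (9,G3,1), (10,G1,2.5), (10,G2,2.5), (12,G1,4.5), (12,G3,4.5), (13,G4,6), (14,G4,7), (16,G1,9), (16,G2,9), (16,G3,9), (19,G4,11), (20,G2,12), (22,G4,13), (23,G2,14.5), (23,G3,14.5), (24,G4,16), (26,G2,17)
Step 2: Sum ranks within each group.
R_1 = 16 (n_1 = 3)
R_2 = 55 (n_2 = 5)
R_3 = 29 (n_3 = 4)
R_4 = 53 (n_4 = 5)
Step 3: H = 12/(N(N+1)) * sum(R_i^2/n_i) - 3(N+1)
     = 12/(17*18) * (16^2/3 + 55^2/5 + 29^2/4 + 53^2/5) - 3*18
     = 0.039216 * 1462.38 - 54
     = 3.348366.
Step 4: Ties present; correction factor C = 1 - 42/(17^3 - 17) = 0.991422. Corrected H = 3.348366 / 0.991422 = 3.377338.
Step 5: Under H0, H ~ chi^2(3); p-value = 0.337023.
Step 6: alpha = 0.05. fail to reject H0.

H = 3.3773, df = 3, p = 0.337023, fail to reject H0.


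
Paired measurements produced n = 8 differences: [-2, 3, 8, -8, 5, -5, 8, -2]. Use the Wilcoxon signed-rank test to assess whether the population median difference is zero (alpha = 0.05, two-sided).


Step 1: Drop any zero differences (none here) and take |d_i|.
|d| = [2, 3, 8, 8, 5, 5, 8, 2]
Step 2: Midrank |d_i| (ties get averaged ranks).
ranks: |2|->1.5, |3|->3, |8|->7, |8|->7, |5|->4.5, |5|->4.5, |8|->7, |2|->1.5
Step 3: Attach original signs; sum ranks with positive sign and with negative sign.
W+ = 3 + 7 + 4.5 + 7 = 21.5
W- = 1.5 + 7 + 4.5 + 1.5 = 14.5
(Check: W+ + W- = 36 should equal n(n+1)/2 = 36.)
Step 4: Test statistic W = min(W+, W-) = 14.5.
Step 5: Ties in |d|, so use the tie-corrected normal approximation.
        E[W] = n(n+1)/4 = 8*9/4 = 18.
        Tie groups: |d|=2 (t=2), |d|=5 (t=2), |d|=8 (t=3); sum(t^3 - t) = 36.
        Var[W] = n(n+1)(2n+1)/24 - sum(t^3-t)/48 = 1224/24 - 36/48 = 50.25.
        z = (W - E[W]) / sqrt(Var[W]) = (14.5 - 18) / 7.0887 = -0.4937.
        Two-sided p = 2*Phi(z) = 0.621488.
Step 6: alpha = 0.05. fail to reject H0.

W+ = 21.5, W- = 14.5, W = min = 14.5, p = 0.621488, fail to reject H0.


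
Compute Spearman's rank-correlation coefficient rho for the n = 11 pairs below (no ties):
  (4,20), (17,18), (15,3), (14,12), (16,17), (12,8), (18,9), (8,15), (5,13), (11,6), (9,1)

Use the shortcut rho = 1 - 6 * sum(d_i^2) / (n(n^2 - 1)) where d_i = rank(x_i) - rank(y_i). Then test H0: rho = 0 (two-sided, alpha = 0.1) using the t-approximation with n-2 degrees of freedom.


Step 1: Rank x and y separately (midranks; no ties here).
rank(x): 4->1, 17->10, 15->8, 14->7, 16->9, 12->6, 18->11, 8->3, 5->2, 11->5, 9->4
rank(y): 20->11, 18->10, 3->2, 12->6, 17->9, 8->4, 9->5, 15->8, 13->7, 6->3, 1->1
Step 2: d_i = R_x(i) - R_y(i); compute d_i^2.
  (1-11)^2=100, (10-10)^2=0, (8-2)^2=36, (7-6)^2=1, (9-9)^2=0, (6-4)^2=4, (11-5)^2=36, (3-8)^2=25, (2-7)^2=25, (5-3)^2=4, (4-1)^2=9
sum(d^2) = 240.
Step 3: rho = 1 - 6*240 / (11*(11^2 - 1)) = 1 - 1440/1320 = -0.090909.
Step 4: Under H0, t = rho * sqrt((n-2)/(1-rho^2)) = -0.2739 ~ t(9).
Step 5: Two-sided p-value from the t-distribution with 9 df = 0.790373.
Step 6: alpha = 0.1. fail to reject H0.

rho = -0.0909, p = 0.790373, fail to reject H0 at alpha = 0.1.


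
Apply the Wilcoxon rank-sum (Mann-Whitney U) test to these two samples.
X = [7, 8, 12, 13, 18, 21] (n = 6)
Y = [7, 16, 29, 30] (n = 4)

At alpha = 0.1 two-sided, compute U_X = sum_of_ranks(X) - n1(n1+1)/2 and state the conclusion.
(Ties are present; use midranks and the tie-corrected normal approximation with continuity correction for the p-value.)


Step 1: Combine and sort all 10 observations; assign midranks.
sorted (value, group): (7,X), (7,Y), (8,X), (12,X), (13,X), (16,Y), (18,X), (21,X), (29,Y), (30,Y)
ranks: 7->1.5, 7->1.5, 8->3, 12->4, 13->5, 16->6, 18->7, 21->8, 29->9, 30->10
Step 2: Rank sum for X: R1 = 1.5 + 3 + 4 + 5 + 7 + 8 = 28.5.
Step 3: U_X = R1 - n1(n1+1)/2 = 28.5 - 6*7/2 = 28.5 - 21 = 7.5.
       U_Y = n1*n2 - U_X = 24 - 7.5 = 16.5.
Step 4: Ties are present, so use the tie-corrected normal approximation (with continuity correction) for the p-value.
Step 5: p-value = 0.392330; compare to alpha = 0.1. fail to reject H0.

U_X = 7.5, p = 0.392330, fail to reject H0 at alpha = 0.1.


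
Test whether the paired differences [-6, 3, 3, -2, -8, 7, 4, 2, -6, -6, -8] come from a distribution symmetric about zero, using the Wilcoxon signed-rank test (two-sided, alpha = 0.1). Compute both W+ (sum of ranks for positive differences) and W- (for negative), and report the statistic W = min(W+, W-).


Step 1: Drop any zero differences (none here) and take |d_i|.
|d| = [6, 3, 3, 2, 8, 7, 4, 2, 6, 6, 8]
Step 2: Midrank |d_i| (ties get averaged ranks).
ranks: |6|->7, |3|->3.5, |3|->3.5, |2|->1.5, |8|->10.5, |7|->9, |4|->5, |2|->1.5, |6|->7, |6|->7, |8|->10.5
Step 3: Attach original signs; sum ranks with positive sign and with negative sign.
W+ = 3.5 + 3.5 + 9 + 5 + 1.5 = 22.5
W- = 7 + 1.5 + 10.5 + 7 + 7 + 10.5 = 43.5
(Check: W+ + W- = 66 should equal n(n+1)/2 = 66.)
Step 4: Test statistic W = min(W+, W-) = 22.5.
Step 5: Ties in |d|, so use the tie-corrected normal approximation.
        E[W] = n(n+1)/4 = 11*12/4 = 33.
        Tie groups: |d|=2 (t=2), |d|=3 (t=2), |d|=6 (t=3), |d|=8 (t=2); sum(t^3 - t) = 42.
        Var[W] = n(n+1)(2n+1)/24 - sum(t^3-t)/48 = 3036/24 - 42/48 = 125.625.
        z = (W - E[W]) / sqrt(Var[W]) = (22.5 - 33) / 11.2083 = -0.9368.
        Two-sided p = 2*Phi(z) = 0.348857.
Step 6: alpha = 0.1. fail to reject H0.

W+ = 22.5, W- = 43.5, W = min = 22.5, p = 0.348857, fail to reject H0.


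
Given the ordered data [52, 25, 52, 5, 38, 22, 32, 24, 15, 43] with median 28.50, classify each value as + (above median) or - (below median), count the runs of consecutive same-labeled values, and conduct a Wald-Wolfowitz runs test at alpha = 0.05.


Step 1: Compute median = 28.50; label A = above, B = below.
Labels in order: ABABABABBA  (n_A = 5, n_B = 5)
Step 2: Count runs R = 9.
Step 3: Under H0 (random ordering), E[R] = 2*n_A*n_B/(n_A+n_B) + 1 = 2*5*5/10 + 1 = 6.0000.
        Var[R] = 2*n_A*n_B*(2*n_A*n_B - n_A - n_B) / ((n_A+n_B)^2 * (n_A+n_B-1)) = 2000/900 = 2.2222.
        SD[R] = 1.4907.
Step 4: Continuity-corrected z = (R - 0.5 - E[R]) / SD[R] = (9 - 0.5 - 6.0000) / 1.4907 = 1.6771.
Step 5: Two-sided p-value via normal approximation = 2*(1 - Phi(|z|)) = 0.093533.
Step 6: alpha = 0.05. fail to reject H0.

R = 9, z = 1.6771, p = 0.093533, fail to reject H0.


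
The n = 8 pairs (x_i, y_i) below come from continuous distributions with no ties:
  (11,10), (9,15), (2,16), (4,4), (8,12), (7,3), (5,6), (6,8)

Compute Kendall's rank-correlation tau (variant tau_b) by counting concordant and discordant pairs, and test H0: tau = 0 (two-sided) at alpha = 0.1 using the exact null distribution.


Step 1: Enumerate the 28 unordered pairs (i,j) with i<j and classify each by sign(x_j-x_i) * sign(y_j-y_i).
  (1,2):dx=-2,dy=+5->D; (1,3):dx=-9,dy=+6->D; (1,4):dx=-7,dy=-6->C; (1,5):dx=-3,dy=+2->D
  (1,6):dx=-4,dy=-7->C; (1,7):dx=-6,dy=-4->C; (1,8):dx=-5,dy=-2->C; (2,3):dx=-7,dy=+1->D
  (2,4):dx=-5,dy=-11->C; (2,5):dx=-1,dy=-3->C; (2,6):dx=-2,dy=-12->C; (2,7):dx=-4,dy=-9->C
  (2,8):dx=-3,dy=-7->C; (3,4):dx=+2,dy=-12->D; (3,5):dx=+6,dy=-4->D; (3,6):dx=+5,dy=-13->D
  (3,7):dx=+3,dy=-10->D; (3,8):dx=+4,dy=-8->D; (4,5):dx=+4,dy=+8->C; (4,6):dx=+3,dy=-1->D
  (4,7):dx=+1,dy=+2->C; (4,8):dx=+2,dy=+4->C; (5,6):dx=-1,dy=-9->C; (5,7):dx=-3,dy=-6->C
  (5,8):dx=-2,dy=-4->C; (6,7):dx=-2,dy=+3->D; (6,8):dx=-1,dy=+5->D; (7,8):dx=+1,dy=+2->C
Step 2: C = 16, D = 12, total pairs = 28.
Step 3: tau = (C - D)/(n(n-1)/2) = (16 - 12)/28 = 0.142857.
Step 4: Exact two-sided p-value (enumerate n! = 40320 permutations of y under H0): p = 0.719544.
Step 5: alpha = 0.1. fail to reject H0.

tau_b = 0.1429 (C=16, D=12), p = 0.719544, fail to reject H0.


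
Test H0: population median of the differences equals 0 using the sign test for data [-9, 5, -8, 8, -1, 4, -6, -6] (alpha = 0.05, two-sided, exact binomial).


Step 1: Discard zero differences. Original n = 8; n_eff = number of nonzero differences = 8.
Nonzero differences (with sign): -9, +5, -8, +8, -1, +4, -6, -6
Step 2: Count signs: positive = 3, negative = 5.
Step 3: Under H0: P(positive) = 0.5, so the number of positives S ~ Bin(8, 0.5).
Step 4: Two-sided exact p-value = sum of Bin(8,0.5) probabilities at or below the observed probability = 0.726562.
Step 5: alpha = 0.05. fail to reject H0.

n_eff = 8, pos = 3, neg = 5, p = 0.726562, fail to reject H0.


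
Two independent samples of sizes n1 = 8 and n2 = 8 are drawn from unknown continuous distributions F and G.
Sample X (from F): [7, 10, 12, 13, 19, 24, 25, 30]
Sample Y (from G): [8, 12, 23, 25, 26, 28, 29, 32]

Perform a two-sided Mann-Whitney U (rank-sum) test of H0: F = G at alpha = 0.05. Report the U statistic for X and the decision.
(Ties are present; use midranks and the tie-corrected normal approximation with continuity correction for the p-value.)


Step 1: Combine and sort all 16 observations; assign midranks.
sorted (value, group): (7,X), (8,Y), (10,X), (12,X), (12,Y), (13,X), (19,X), (23,Y), (24,X), (25,X), (25,Y), (26,Y), (28,Y), (29,Y), (30,X), (32,Y)
ranks: 7->1, 8->2, 10->3, 12->4.5, 12->4.5, 13->6, 19->7, 23->8, 24->9, 25->10.5, 25->10.5, 26->12, 28->13, 29->14, 30->15, 32->16
Step 2: Rank sum for X: R1 = 1 + 3 + 4.5 + 6 + 7 + 9 + 10.5 + 15 = 56.
Step 3: U_X = R1 - n1(n1+1)/2 = 56 - 8*9/2 = 56 - 36 = 20.
       U_Y = n1*n2 - U_X = 64 - 20 = 44.
Step 4: Ties are present, so use the tie-corrected normal approximation (with continuity correction) for the p-value.
Step 5: p-value = 0.226463; compare to alpha = 0.05. fail to reject H0.

U_X = 20, p = 0.226463, fail to reject H0 at alpha = 0.05.


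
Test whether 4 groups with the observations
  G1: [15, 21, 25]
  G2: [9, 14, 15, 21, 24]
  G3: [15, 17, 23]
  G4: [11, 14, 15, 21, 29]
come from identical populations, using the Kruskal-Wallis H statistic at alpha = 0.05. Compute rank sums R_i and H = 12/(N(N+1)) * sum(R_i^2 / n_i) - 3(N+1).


Step 1: Combine all N = 16 observations and assign midranks.
sorted (value, group, rank): (9,G2,1), (11,G4,2), (14,G2,3.5), (14,G4,3.5), (15,G1,6.5), (15,G2,6.5), (15,G3,6.5), (15,G4,6.5), (17,G3,9), (21,G1,11), (21,G2,11), (21,G4,11), (23,G3,13), (24,G2,14), (25,G1,15), (29,G4,16)
Step 2: Sum ranks within each group.
R_1 = 32.5 (n_1 = 3)
R_2 = 36 (n_2 = 5)
R_3 = 28.5 (n_3 = 3)
R_4 = 39 (n_4 = 5)
Step 3: H = 12/(N(N+1)) * sum(R_i^2/n_i) - 3(N+1)
     = 12/(16*17) * (32.5^2/3 + 36^2/5 + 28.5^2/3 + 39^2/5) - 3*17
     = 0.044118 * 1186.23 - 51
     = 1.333824.
Step 4: Ties present; correction factor C = 1 - 90/(16^3 - 16) = 0.977941. Corrected H = 1.333824 / 0.977941 = 1.363910.
Step 5: Under H0, H ~ chi^2(3); p-value = 0.714016.
Step 6: alpha = 0.05. fail to reject H0.

H = 1.3639, df = 3, p = 0.714016, fail to reject H0.


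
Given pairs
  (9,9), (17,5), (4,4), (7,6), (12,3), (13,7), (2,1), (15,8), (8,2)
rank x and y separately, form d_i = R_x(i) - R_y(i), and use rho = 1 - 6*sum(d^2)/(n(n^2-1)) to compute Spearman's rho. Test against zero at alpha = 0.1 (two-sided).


Step 1: Rank x and y separately (midranks; no ties here).
rank(x): 9->5, 17->9, 4->2, 7->3, 12->6, 13->7, 2->1, 15->8, 8->4
rank(y): 9->9, 5->5, 4->4, 6->6, 3->3, 7->7, 1->1, 8->8, 2->2
Step 2: d_i = R_x(i) - R_y(i); compute d_i^2.
  (5-9)^2=16, (9-5)^2=16, (2-4)^2=4, (3-6)^2=9, (6-3)^2=9, (7-7)^2=0, (1-1)^2=0, (8-8)^2=0, (4-2)^2=4
sum(d^2) = 58.
Step 3: rho = 1 - 6*58 / (9*(9^2 - 1)) = 1 - 348/720 = 0.516667.
Step 4: Under H0, t = rho * sqrt((n-2)/(1-rho^2)) = 1.5966 ~ t(7).
Step 5: Two-sided p-value from the t-distribution with 7 df = 0.154390.
Step 6: alpha = 0.1. fail to reject H0.

rho = 0.5167, p = 0.154390, fail to reject H0 at alpha = 0.1.


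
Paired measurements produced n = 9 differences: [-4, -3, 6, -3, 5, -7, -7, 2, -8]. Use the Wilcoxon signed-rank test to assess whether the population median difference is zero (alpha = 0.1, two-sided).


Step 1: Drop any zero differences (none here) and take |d_i|.
|d| = [4, 3, 6, 3, 5, 7, 7, 2, 8]
Step 2: Midrank |d_i| (ties get averaged ranks).
ranks: |4|->4, |3|->2.5, |6|->6, |3|->2.5, |5|->5, |7|->7.5, |7|->7.5, |2|->1, |8|->9
Step 3: Attach original signs; sum ranks with positive sign and with negative sign.
W+ = 6 + 5 + 1 = 12
W- = 4 + 2.5 + 2.5 + 7.5 + 7.5 + 9 = 33
(Check: W+ + W- = 45 should equal n(n+1)/2 = 45.)
Step 4: Test statistic W = min(W+, W-) = 12.
Step 5: Ties in |d|, so use the tie-corrected normal approximation.
        E[W] = n(n+1)/4 = 9*10/4 = 22.5.
        Tie groups: |d|=3 (t=2), |d|=7 (t=2); sum(t^3 - t) = 12.
        Var[W] = n(n+1)(2n+1)/24 - sum(t^3-t)/48 = 1710/24 - 12/48 = 71.
        z = (W - E[W]) / sqrt(Var[W]) = (12 - 22.5) / 8.4261 = -1.2461.
        Two-sided p = 2*Phi(z) = 0.212720.
Step 6: alpha = 0.1. fail to reject H0.

W+ = 12, W- = 33, W = min = 12, p = 0.212720, fail to reject H0.


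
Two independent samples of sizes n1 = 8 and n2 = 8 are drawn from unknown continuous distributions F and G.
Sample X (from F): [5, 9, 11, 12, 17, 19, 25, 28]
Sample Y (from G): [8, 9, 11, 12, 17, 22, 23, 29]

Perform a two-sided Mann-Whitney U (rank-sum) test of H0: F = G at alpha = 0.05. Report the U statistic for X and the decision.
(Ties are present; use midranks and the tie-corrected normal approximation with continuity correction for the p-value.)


Step 1: Combine and sort all 16 observations; assign midranks.
sorted (value, group): (5,X), (8,Y), (9,X), (9,Y), (11,X), (11,Y), (12,X), (12,Y), (17,X), (17,Y), (19,X), (22,Y), (23,Y), (25,X), (28,X), (29,Y)
ranks: 5->1, 8->2, 9->3.5, 9->3.5, 11->5.5, 11->5.5, 12->7.5, 12->7.5, 17->9.5, 17->9.5, 19->11, 22->12, 23->13, 25->14, 28->15, 29->16
Step 2: Rank sum for X: R1 = 1 + 3.5 + 5.5 + 7.5 + 9.5 + 11 + 14 + 15 = 67.
Step 3: U_X = R1 - n1(n1+1)/2 = 67 - 8*9/2 = 67 - 36 = 31.
       U_Y = n1*n2 - U_X = 64 - 31 = 33.
Step 4: Ties are present, so use the tie-corrected normal approximation (with continuity correction) for the p-value.
Step 5: p-value = 0.957998; compare to alpha = 0.05. fail to reject H0.

U_X = 31, p = 0.957998, fail to reject H0 at alpha = 0.05.


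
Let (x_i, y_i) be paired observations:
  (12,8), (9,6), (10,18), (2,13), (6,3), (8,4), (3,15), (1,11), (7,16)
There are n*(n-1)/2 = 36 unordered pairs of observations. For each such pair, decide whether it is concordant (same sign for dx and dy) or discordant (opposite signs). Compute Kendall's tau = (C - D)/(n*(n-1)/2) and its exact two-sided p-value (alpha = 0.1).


Step 1: Enumerate the 36 unordered pairs (i,j) with i<j and classify each by sign(x_j-x_i) * sign(y_j-y_i).
  (1,2):dx=-3,dy=-2->C; (1,3):dx=-2,dy=+10->D; (1,4):dx=-10,dy=+5->D; (1,5):dx=-6,dy=-5->C
  (1,6):dx=-4,dy=-4->C; (1,7):dx=-9,dy=+7->D; (1,8):dx=-11,dy=+3->D; (1,9):dx=-5,dy=+8->D
  (2,3):dx=+1,dy=+12->C; (2,4):dx=-7,dy=+7->D; (2,5):dx=-3,dy=-3->C; (2,6):dx=-1,dy=-2->C
  (2,7):dx=-6,dy=+9->D; (2,8):dx=-8,dy=+5->D; (2,9):dx=-2,dy=+10->D; (3,4):dx=-8,dy=-5->C
  (3,5):dx=-4,dy=-15->C; (3,6):dx=-2,dy=-14->C; (3,7):dx=-7,dy=-3->C; (3,8):dx=-9,dy=-7->C
  (3,9):dx=-3,dy=-2->C; (4,5):dx=+4,dy=-10->D; (4,6):dx=+6,dy=-9->D; (4,7):dx=+1,dy=+2->C
  (4,8):dx=-1,dy=-2->C; (4,9):dx=+5,dy=+3->C; (5,6):dx=+2,dy=+1->C; (5,7):dx=-3,dy=+12->D
  (5,8):dx=-5,dy=+8->D; (5,9):dx=+1,dy=+13->C; (6,7):dx=-5,dy=+11->D; (6,8):dx=-7,dy=+7->D
  (6,9):dx=-1,dy=+12->D; (7,8):dx=-2,dy=-4->C; (7,9):dx=+4,dy=+1->C; (8,9):dx=+6,dy=+5->C
Step 2: C = 20, D = 16, total pairs = 36.
Step 3: tau = (C - D)/(n(n-1)/2) = (20 - 16)/36 = 0.111111.
Step 4: Exact two-sided p-value (enumerate n! = 362880 permutations of y under H0): p = 0.761414.
Step 5: alpha = 0.1. fail to reject H0.

tau_b = 0.1111 (C=20, D=16), p = 0.761414, fail to reject H0.


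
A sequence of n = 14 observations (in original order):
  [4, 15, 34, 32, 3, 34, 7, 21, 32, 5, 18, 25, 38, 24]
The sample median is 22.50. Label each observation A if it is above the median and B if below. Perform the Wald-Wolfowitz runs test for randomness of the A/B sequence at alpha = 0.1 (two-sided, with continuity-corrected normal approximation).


Step 1: Compute median = 22.50; label A = above, B = below.
Labels in order: BBAABABBABBAAA  (n_A = 7, n_B = 7)
Step 2: Count runs R = 8.
Step 3: Under H0 (random ordering), E[R] = 2*n_A*n_B/(n_A+n_B) + 1 = 2*7*7/14 + 1 = 8.0000.
        Var[R] = 2*n_A*n_B*(2*n_A*n_B - n_A - n_B) / ((n_A+n_B)^2 * (n_A+n_B-1)) = 8232/2548 = 3.2308.
        SD[R] = 1.7974.
Step 4: R = E[R], so z = 0 with no continuity correction.
Step 5: Two-sided p-value via normal approximation = 2*(1 - Phi(|z|)) = 1.000000.
Step 6: alpha = 0.1. fail to reject H0.

R = 8, z = 0.0000, p = 1.000000, fail to reject H0.


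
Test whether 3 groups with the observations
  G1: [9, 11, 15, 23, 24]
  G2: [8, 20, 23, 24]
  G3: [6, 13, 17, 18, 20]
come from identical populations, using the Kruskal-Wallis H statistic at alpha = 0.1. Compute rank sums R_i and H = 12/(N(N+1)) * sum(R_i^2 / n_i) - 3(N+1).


Step 1: Combine all N = 14 observations and assign midranks.
sorted (value, group, rank): (6,G3,1), (8,G2,2), (9,G1,3), (11,G1,4), (13,G3,5), (15,G1,6), (17,G3,7), (18,G3,8), (20,G2,9.5), (20,G3,9.5), (23,G1,11.5), (23,G2,11.5), (24,G1,13.5), (24,G2,13.5)
Step 2: Sum ranks within each group.
R_1 = 38 (n_1 = 5)
R_2 = 36.5 (n_2 = 4)
R_3 = 30.5 (n_3 = 5)
Step 3: H = 12/(N(N+1)) * sum(R_i^2/n_i) - 3(N+1)
     = 12/(14*15) * (38^2/5 + 36.5^2/4 + 30.5^2/5) - 3*15
     = 0.057143 * 807.913 - 45
     = 1.166429.
Step 4: Ties present; correction factor C = 1 - 18/(14^3 - 14) = 0.993407. Corrected H = 1.166429 / 0.993407 = 1.174170.
Step 5: Under H0, H ~ chi^2(2); p-value = 0.555945.
Step 6: alpha = 0.1. fail to reject H0.

H = 1.1742, df = 2, p = 0.555945, fail to reject H0.


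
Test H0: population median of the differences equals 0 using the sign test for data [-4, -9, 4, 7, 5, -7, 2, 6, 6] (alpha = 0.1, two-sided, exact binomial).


Step 1: Discard zero differences. Original n = 9; n_eff = number of nonzero differences = 9.
Nonzero differences (with sign): -4, -9, +4, +7, +5, -7, +2, +6, +6
Step 2: Count signs: positive = 6, negative = 3.
Step 3: Under H0: P(positive) = 0.5, so the number of positives S ~ Bin(9, 0.5).
Step 4: Two-sided exact p-value = sum of Bin(9,0.5) probabilities at or below the observed probability = 0.507812.
Step 5: alpha = 0.1. fail to reject H0.

n_eff = 9, pos = 6, neg = 3, p = 0.507812, fail to reject H0.


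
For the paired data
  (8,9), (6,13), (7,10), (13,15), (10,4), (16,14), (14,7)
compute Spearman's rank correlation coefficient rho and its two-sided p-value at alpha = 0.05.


Step 1: Rank x and y separately (midranks; no ties here).
rank(x): 8->3, 6->1, 7->2, 13->5, 10->4, 16->7, 14->6
rank(y): 9->3, 13->5, 10->4, 15->7, 4->1, 14->6, 7->2
Step 2: d_i = R_x(i) - R_y(i); compute d_i^2.
  (3-3)^2=0, (1-5)^2=16, (2-4)^2=4, (5-7)^2=4, (4-1)^2=9, (7-6)^2=1, (6-2)^2=16
sum(d^2) = 50.
Step 3: rho = 1 - 6*50 / (7*(7^2 - 1)) = 1 - 300/336 = 0.107143.
Step 4: Under H0, t = rho * sqrt((n-2)/(1-rho^2)) = 0.2410 ~ t(5).
Step 5: Two-sided p-value from the t-distribution with 5 df = 0.819151.
Step 6: alpha = 0.05. fail to reject H0.

rho = 0.1071, p = 0.819151, fail to reject H0 at alpha = 0.05.


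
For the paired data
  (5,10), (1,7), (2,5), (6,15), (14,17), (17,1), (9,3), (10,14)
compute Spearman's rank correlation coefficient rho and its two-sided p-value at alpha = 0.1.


Step 1: Rank x and y separately (midranks; no ties here).
rank(x): 5->3, 1->1, 2->2, 6->4, 14->7, 17->8, 9->5, 10->6
rank(y): 10->5, 7->4, 5->3, 15->7, 17->8, 1->1, 3->2, 14->6
Step 2: d_i = R_x(i) - R_y(i); compute d_i^2.
  (3-5)^2=4, (1-4)^2=9, (2-3)^2=1, (4-7)^2=9, (7-8)^2=1, (8-1)^2=49, (5-2)^2=9, (6-6)^2=0
sum(d^2) = 82.
Step 3: rho = 1 - 6*82 / (8*(8^2 - 1)) = 1 - 492/504 = 0.023810.
Step 4: Under H0, t = rho * sqrt((n-2)/(1-rho^2)) = 0.0583 ~ t(6).
Step 5: Two-sided p-value from the t-distribution with 6 df = 0.955374.
Step 6: alpha = 0.1. fail to reject H0.

rho = 0.0238, p = 0.955374, fail to reject H0 at alpha = 0.1.
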